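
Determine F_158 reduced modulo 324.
53

Matrix identity: Q^n = [[F_(n+1), F_n], [F_n, F_(n-1)]] with Q = [[1,1],[1,0]].
n = 158 = 10011110₂. Square-and-multiply, entries mod 324:
Q^1 = [[1,1],[1,0]]
Q^2 = (Q^1)² = [[2,1],[1,1]]
Q^4 = (Q^2)² = [[5,3],[3,2]]
Q^9 = (Q^4)²·Q = [[55,34],[34,21]]
Q^19 = (Q^9)²·Q = [[285,293],[293,316]]
Q^39 = (Q^19)²·Q = [[51,214],[214,161]]
Q^79 = (Q^39)²·Q = [[129,121],[121,8]]
Q^158 = (Q^79)² = [[178,53],[53,125]]
F_158 mod 324 = Q^158[0][1] = 53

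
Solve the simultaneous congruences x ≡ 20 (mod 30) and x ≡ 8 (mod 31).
380

Using Chinese Remainder Theorem:
M = 30 × 31 = 930
M1 = 31, M2 = 30
y1 = 31^(-1) mod 30 = 1
y2 = 30^(-1) mod 31 = 30
x = (20×31×1 + 8×30×30) mod 930 = 380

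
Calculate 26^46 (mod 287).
128

Repeated squaring. Binary of 46 = 101110.
26^1 ≡ 26 (mod 287); 26^2 ≡ 102 (mod 287); 26^4 ≡ 72 (mod 287); 26^8 ≡ 18 (mod 287); 26^16 ≡ 37 (mod 287); 26^32 ≡ 221 (mod 287)
26^46 = 26^2 × 26^4 × 26^8 × 26^32 ≡ 128 (mod 287)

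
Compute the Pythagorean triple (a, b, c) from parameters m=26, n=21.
(235, 1092, 1117)

Euclid's formula: a = m² - n², b = 2mn, c = m² + n²
m = 26, n = 21
a = 26² - 21² = 676 - 441 = 235
b = 2 × 26 × 21 = 1092
c = 26² + 21² = 676 + 441 = 1117
Verification: 235² + 1092² = 55225 + 1192464 = 1247689 = 1117² ✓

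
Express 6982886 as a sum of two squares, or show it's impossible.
Not possible

Factorization: 6982886 = 2 × 17 × 59^3
By Fermat: n is sum of two squares iff every prime p ≡ 3 (mod 4) appears to even power.
Prime(s) ≡ 3 (mod 4) with odd exponent: [(59, 3)]
Therefore 6982886 cannot be expressed as a² + b².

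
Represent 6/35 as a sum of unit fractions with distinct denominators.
1/6 + 1/210

Greedy algorithm:
6/35: ceiling(35/6) = 6, use 1/6
1/210: ceiling(210/1) = 210, use 1/210
Result: 6/35 = 1/6 + 1/210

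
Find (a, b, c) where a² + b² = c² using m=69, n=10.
(4661, 1380, 4861)

Euclid's formula: a = m² - n², b = 2mn, c = m² + n²
m = 69, n = 10
a = 69² - 10² = 4761 - 100 = 4661
b = 2 × 69 × 10 = 1380
c = 69² + 10² = 4761 + 100 = 4861
Verification: 4661² + 1380² = 21724921 + 1904400 = 23629321 = 4861² ✓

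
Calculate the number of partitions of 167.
207890420102

p(n) counts ways to write n as a sum of positive integers (order ignored).
Euler's pentagonal recurrence: p(k) = p(k-1) + p(k-2) - p(k-5) - p(k-7) + p(k-12) + p(k-15) - ... (offsets j(3j∓1)/2, signs ++--, p(0)=1, p(<0)=0).
DP table for k = 0..166: p(0)=1, p(1)=1, p(2)=2, p(3)=3, p(4)=5, p(5)=7, p(6)=11, p(7)=15, p(8)=22, p(9)=30, p(10)=42, p(11)=56, p(12)=77, p(13)=101, p(14)=135, p(15)=176, p(16)=231, p(17)=297, p(18)=385, p(19)=490, p(20)=627, p(21)=792, p(22)=1002, p(23)=1255, p(24)=1575, p(25)=1958, p(26)=2436, p(27)=3010, p(28)=3718, p(29)=4565, p(30)=5604, p(31)=6842, p(32)=8349, p(33)=10143, p(34)=12310, p(35)=14883, p(36)=17977, p(37)=21637, p(38)=26015, p(39)=31185, p(40)=37338, p(41)=44583, p(42)=53174, p(43)=63261, p(44)=75175, p(45)=89134, p(46)=105558, p(47)=124754, p(48)=147273, p(49)=173525, p(50)=204226, p(51)=239943, p(52)=281589, p(53)=329931, p(54)=386155, p(55)=451276, p(56)=526823, p(57)=614154, p(58)=715220, p(59)=831820, p(60)=966467, p(61)=1121505, p(62)=1300156, p(63)=1505499, p(64)=1741630, p(65)=2012558, p(66)=2323520, p(67)=2679689, p(68)=3087735, p(69)=3554345, p(70)=4087968, p(71)=4697205, p(72)=5392783, p(73)=6185689, p(74)=7089500, p(75)=8118264, p(76)=9289091, p(77)=10619863, p(78)=12132164, p(79)=13848650, p(80)=15796476, p(81)=18004327, p(82)=20506255, p(83)=23338469, p(84)=26543660, p(85)=30167357, p(86)=34262962, p(87)=38887673, p(88)=44108109, p(89)=49995925, p(90)=56634173, p(91)=64112359, p(92)=72533807, p(93)=82010177, p(94)=92669720, p(95)=104651419, p(96)=118114304, p(97)=133230930, p(98)=150198136, p(99)=169229875, p(100)=190569292, p(101)=214481126, p(102)=241265379, p(103)=271248950, p(104)=304801365, p(105)=342325709, p(106)=384276336, p(107)=431149389, p(108)=483502844, p(109)=541946240, p(110)=607163746, p(111)=679903203, p(112)=761002156, p(113)=851376628, p(114)=952050665, p(115)=1064144451, p(116)=1188908248, p(117)=1327710076, p(118)=1482074143, p(119)=1653668665, p(120)=1844349560, p(121)=2056148051, p(122)=2291320912, p(123)=2552338241, p(124)=2841940500, p(125)=3163127352, p(126)=3519222692, p(127)=3913864295, p(128)=4351078600, p(129)=4835271870, p(130)=5371315400, p(131)=5964539504, p(132)=6620830889, p(133)=7346629512, p(134)=8149040695, p(135)=9035836076, p(136)=10015581680, p(137)=11097645016, p(138)=12292341831, p(139)=13610949895, p(140)=15065878135, p(141)=16670689208, p(142)=18440293320, p(143)=20390982757, p(144)=22540654445, p(145)=24908858009, p(146)=27517052599, p(147)=30388671978, p(148)=33549419497, p(149)=37027355200, p(150)=40853235313, p(151)=45060624582, p(152)=49686288421, p(153)=54770336324, p(154)=60356673280, p(155)=66493182097, p(156)=73232243759, p(157)=80630964769, p(158)=88751778802, p(159)=97662728555, p(160)=107438159466, p(161)=118159068427, p(162)=129913904637, p(163)=142798995930, p(164)=156919475295, p(165)=172389800255, p(166)=189334822579.
Final step: p(167) = p(166) + p(165) - p(162) - p(160) + p(155) + p(152) - p(145) - p(141) + p(132) + p(127) - p(116) - p(110) + p(97) + p(90) - p(75) - p(67) + p(50) + p(41) - p(22) - p(12)
= 189334822579 + 172389800255 - 129913904637 - 107438159466 + 66493182097 + 49686288421 - 24908858009 - 16670689208 + 6620830889 + 3913864295 - 1188908248 - 607163746 + 133230930 + 56634173 - 8118264 - 2679689 + 204226 + 44583 - 1002 - 77
= 207890420102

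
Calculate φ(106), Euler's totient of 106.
52

106 = 2 × 53
φ(n) = n × ∏(1 - 1/p) for each prime p dividing n
φ(106) = 106 × (1 - 1/2) × (1 - 1/53) = 52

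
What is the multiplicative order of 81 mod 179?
89

179 is prime, so ord(81) divides φ(179) = 178.
Divisors of 178: 1, 2, 89, 178.
Repeated squaring: 81^1 ≡ 81, 81^2 ≡ 117, 81^4 ≡ 85, 81^8 ≡ 65, 81^16 ≡ 108, 81^32 ≡ 29, 81^64 ≡ 125, 81^128 ≡ 52 (mod 179).
Test 81^d mod 179 for each divisor d in increasing order:
81^1 ≡ 81
81^2 ≡ 117
81^89 = 81^64·81^16·81^8·81^1 ≡ 1  ← first divisor giving 1
The order is 89.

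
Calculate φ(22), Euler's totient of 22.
10

22 = 2 × 11
φ(n) = n × ∏(1 - 1/p) for each prime p dividing n
φ(22) = 22 × (1 - 1/2) × (1 - 1/11) = 10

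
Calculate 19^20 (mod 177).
64

Repeated squaring. Binary of 20 = 10100.
19^1 ≡ 19 (mod 177); 19^2 ≡ 7 (mod 177); 19^4 ≡ 49 (mod 177); 19^8 ≡ 100 (mod 177); 19^16 ≡ 88 (mod 177)
19^20 = 19^4 × 19^16 ≡ 64 (mod 177)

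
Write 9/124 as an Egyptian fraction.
1/14 + 1/868

Greedy algorithm:
9/124: ceiling(124/9) = 14, use 1/14
1/868: ceiling(868/1) = 868, use 1/868
Result: 9/124 = 1/14 + 1/868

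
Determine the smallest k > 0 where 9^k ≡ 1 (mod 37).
9

37 is prime, so ord(9) divides φ(37) = 36.
Divisors of 36: 1, 2, 3, 4, 6, 9, 12, 18, 36.
Repeated squaring: 9^1 ≡ 9, 9^2 ≡ 7, 9^4 ≡ 12, 9^8 ≡ 33, 9^16 ≡ 16, 9^32 ≡ 34 (mod 37).
Test 9^d mod 37 for each divisor d in increasing order:
9^1 ≡ 9
9^2 ≡ 7
9^3 = 9^2·9^1 ≡ 26
9^4 ≡ 12
9^6 = 9^4·9^2 ≡ 10
9^9 = 9^8·9^1 ≡ 1  ← first divisor giving 1
The order is 9.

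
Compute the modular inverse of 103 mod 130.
77

gcd(103, 130) = 1, so the inverse exists.
Extended Euclidean algorithm on (130, 103):
130 = 1 × 103 + 27  ⟹  27 = (1)·130 + (-1)·103
103 = 3 × 27 + 22  ⟹  22 = (-3)·130 + (4)·103
27 = 1 × 22 + 5  ⟹  5 = (4)·130 + (-5)·103
22 = 4 × 5 + 2  ⟹  2 = (-19)·130 + (24)·103
5 = 2 × 2 + 1  ⟹  1 = (42)·130 + (-53)·103
So (-53)·103 ≡ 1 (mod 130), i.e. 103^(-1) ≡ -53 ≡ 77 (mod 130).
Check: 103 × 77 = 7931 ≡ 1 (mod 130)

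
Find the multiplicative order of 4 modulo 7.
3

7 is prime, so ord(4) divides φ(7) = 6.
Divisors of 6: 1, 2, 3, 6.
Repeated squaring: 4^1 ≡ 4, 4^2 ≡ 2, 4^4 ≡ 4 (mod 7).
Test 4^d mod 7 for each divisor d in increasing order:
4^1 ≡ 4
4^2 ≡ 2
4^3 = 4^2·4^1 ≡ 1  ← first divisor giving 1
The order is 3.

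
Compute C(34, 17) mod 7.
1

Using Lucas' theorem:
Write n=34 and k=17 in base 7:
n in base 7: [4, 6]
k in base 7: [2, 3]
C(34,17) mod 7 = ∏ C(n_i, k_i) mod 7
Digit binomials (mod 7): C(4,2) = 6; C(6,3) = 20 ≡ 6
Product: 6 × 6 = 36 ≡ 1 (mod 7)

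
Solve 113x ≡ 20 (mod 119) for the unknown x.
x ≡ 76 (mod 119)

gcd(113, 119) = 1, which divides 20, so solutions exist.
Find 113^(-1) mod 119 by the extended Euclidean algorithm:
119 = 1 × 113 + 6  ⟹  6 = (1)·119 + (-1)·113
113 = 18 × 6 + 5  ⟹  5 = (-18)·119 + (19)·113
6 = 1 × 5 + 1  ⟹  1 = (19)·119 + (-20)·113
So (-20)·113 ≡ 1 (mod 119), i.e. 113^(-1) ≡ -20 ≡ 99 (mod 119).
x ≡ 99 × 20 = 1980 ≡ 76 (mod 119).
Check: 113 × 76 = 8588 ≡ 20 (mod 119).
Unique solution: x ≡ 76 (mod 119)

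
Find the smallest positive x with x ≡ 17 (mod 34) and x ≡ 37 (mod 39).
1207

Using Chinese Remainder Theorem:
M = 34 × 39 = 1326
M1 = 39, M2 = 34
y1 = 39^(-1) mod 34 = 7
y2 = 34^(-1) mod 39 = 31
x = (17×39×7 + 37×34×31) mod 1326 = 1207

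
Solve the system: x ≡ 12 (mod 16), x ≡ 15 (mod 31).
108

Using Chinese Remainder Theorem:
M = 16 × 31 = 496
M1 = 31, M2 = 16
y1 = 31^(-1) mod 16 = 15
y2 = 16^(-1) mod 31 = 2
x = (12×31×15 + 15×16×2) mod 496 = 108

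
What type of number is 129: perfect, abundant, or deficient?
deficient

Proper divisors of 129: sum = 1 + 3 + 43 = 47
Since 47 < 129, 129 is deficient.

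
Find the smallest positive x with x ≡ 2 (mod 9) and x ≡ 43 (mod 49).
92

Using Chinese Remainder Theorem:
M = 9 × 49 = 441
M1 = 49, M2 = 9
y1 = 49^(-1) mod 9 = 7
y2 = 9^(-1) mod 49 = 11
x = (2×49×7 + 43×9×11) mod 441 = 92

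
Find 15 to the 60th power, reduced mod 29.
20

Repeated squaring. Binary of 60 = 111100.
15^1 ≡ 15 (mod 29); 15^2 ≡ 22 (mod 29); 15^4 ≡ 20 (mod 29); 15^8 ≡ 23 (mod 29); 15^16 ≡ 7 (mod 29); 15^32 ≡ 20 (mod 29)
15^60 = 15^4 × 15^8 × 15^16 × 15^32 ≡ 20 (mod 29)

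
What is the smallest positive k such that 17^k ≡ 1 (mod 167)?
166

167 is prime, so ord(17) divides φ(167) = 166.
Divisors of 166: 1, 2, 83, 166.
Repeated squaring: 17^1 ≡ 17, 17^2 ≡ 122, 17^4 ≡ 21, 17^8 ≡ 107, 17^16 ≡ 93, 17^32 ≡ 132, 17^64 ≡ 56, 17^128 ≡ 130 (mod 167).
Test 17^d mod 167 for each divisor d in increasing order:
17^1 ≡ 17
17^2 ≡ 122
17^83 = 17^64·17^16·17^2·17^1 ≡ 166
17^166 = 17^128·17^32·17^4·17^2 ≡ 1  ← first divisor giving 1
The order is 166.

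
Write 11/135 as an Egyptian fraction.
1/13 + 1/220 + 1/77220

Greedy algorithm:
11/135: ceiling(135/11) = 13, use 1/13
8/1755: ceiling(1755/8) = 220, use 1/220
1/77220: ceiling(77220/1) = 77220, use 1/77220
Result: 11/135 = 1/13 + 1/220 + 1/77220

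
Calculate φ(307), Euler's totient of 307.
306

307 = 307
φ(n) = n × ∏(1 - 1/p) for each prime p dividing n
φ(307) = 307 × (1 - 1/307) = 306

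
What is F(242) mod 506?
1

Matrix identity: Q^n = [[F_(n+1), F_n], [F_n, F_(n-1)]] with Q = [[1,1],[1,0]].
n = 242 = 11110010₂. Square-and-multiply, entries mod 506:
Q^1 = [[1,1],[1,0]]
Q^3 = (Q^1)²·Q = [[3,2],[2,1]]
Q^7 = (Q^3)²·Q = [[21,13],[13,8]]
Q^15 = (Q^7)²·Q = [[481,104],[104,377]]
Q^30 = (Q^15)² = [[309,176],[176,133]]
Q^60 = (Q^30)² = [[463,374],[374,89]]
Q^121 = (Q^60)²·Q = [[45,45],[45,0]]
Q^242 = (Q^121)² = [[2,1],[1,1]]
F_242 mod 506 = Q^242[0][1] = 1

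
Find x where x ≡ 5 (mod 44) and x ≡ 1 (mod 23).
93

Using Chinese Remainder Theorem:
M = 44 × 23 = 1012
M1 = 23, M2 = 44
y1 = 23^(-1) mod 44 = 23
y2 = 44^(-1) mod 23 = 11
x = (5×23×23 + 1×44×11) mod 1012 = 93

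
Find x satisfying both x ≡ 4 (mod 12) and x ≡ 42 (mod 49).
532

Using Chinese Remainder Theorem:
M = 12 × 49 = 588
M1 = 49, M2 = 12
y1 = 49^(-1) mod 12 = 1
y2 = 12^(-1) mod 49 = 45
x = (4×49×1 + 42×12×45) mod 588 = 532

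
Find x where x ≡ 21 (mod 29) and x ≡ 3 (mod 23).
601

Using Chinese Remainder Theorem:
M = 29 × 23 = 667
M1 = 23, M2 = 29
y1 = 23^(-1) mod 29 = 24
y2 = 29^(-1) mod 23 = 4
x = (21×23×24 + 3×29×4) mod 667 = 601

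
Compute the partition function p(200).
3972999029388

p(n) counts ways to write n as a sum of positive integers (order ignored).
Euler's pentagonal recurrence: p(k) = p(k-1) + p(k-2) - p(k-5) - p(k-7) + p(k-12) + p(k-15) - ... (offsets j(3j∓1)/2, signs ++--, p(0)=1, p(<0)=0).
DP table for k = 0..199: p(0)=1, p(1)=1, p(2)=2, p(3)=3, p(4)=5, p(5)=7, p(6)=11, p(7)=15, p(8)=22, p(9)=30, p(10)=42, p(11)=56, p(12)=77, p(13)=101, p(14)=135, p(15)=176, p(16)=231, p(17)=297, p(18)=385, p(19)=490, p(20)=627, p(21)=792, p(22)=1002, p(23)=1255, p(24)=1575, p(25)=1958, p(26)=2436, p(27)=3010, p(28)=3718, p(29)=4565, p(30)=5604, p(31)=6842, p(32)=8349, p(33)=10143, p(34)=12310, p(35)=14883, p(36)=17977, p(37)=21637, p(38)=26015, p(39)=31185, p(40)=37338, p(41)=44583, p(42)=53174, p(43)=63261, p(44)=75175, p(45)=89134, p(46)=105558, p(47)=124754, p(48)=147273, p(49)=173525, p(50)=204226, p(51)=239943, p(52)=281589, p(53)=329931, p(54)=386155, p(55)=451276, p(56)=526823, p(57)=614154, p(58)=715220, p(59)=831820, p(60)=966467, p(61)=1121505, p(62)=1300156, p(63)=1505499, p(64)=1741630, p(65)=2012558, p(66)=2323520, p(67)=2679689, p(68)=3087735, p(69)=3554345, p(70)=4087968, p(71)=4697205, p(72)=5392783, p(73)=6185689, p(74)=7089500, p(75)=8118264, p(76)=9289091, p(77)=10619863, p(78)=12132164, p(79)=13848650, p(80)=15796476, p(81)=18004327, p(82)=20506255, p(83)=23338469, p(84)=26543660, p(85)=30167357, p(86)=34262962, p(87)=38887673, p(88)=44108109, p(89)=49995925, p(90)=56634173, p(91)=64112359, p(92)=72533807, p(93)=82010177, p(94)=92669720, p(95)=104651419, p(96)=118114304, p(97)=133230930, p(98)=150198136, p(99)=169229875, p(100)=190569292, p(101)=214481126, p(102)=241265379, p(103)=271248950, p(104)=304801365, p(105)=342325709, p(106)=384276336, p(107)=431149389, p(108)=483502844, p(109)=541946240, p(110)=607163746, p(111)=679903203, p(112)=761002156, p(113)=851376628, p(114)=952050665, p(115)=1064144451, p(116)=1188908248, p(117)=1327710076, p(118)=1482074143, p(119)=1653668665, p(120)=1844349560, p(121)=2056148051, p(122)=2291320912, p(123)=2552338241, p(124)=2841940500, p(125)=3163127352, p(126)=3519222692, p(127)=3913864295, p(128)=4351078600, p(129)=4835271870, p(130)=5371315400, p(131)=5964539504, p(132)=6620830889, p(133)=7346629512, p(134)=8149040695, p(135)=9035836076, p(136)=10015581680, p(137)=11097645016, p(138)=12292341831, p(139)=13610949895, p(140)=15065878135, p(141)=16670689208, p(142)=18440293320, p(143)=20390982757, p(144)=22540654445, p(145)=24908858009, p(146)=27517052599, p(147)=30388671978, p(148)=33549419497, p(149)=37027355200, p(150)=40853235313, p(151)=45060624582, p(152)=49686288421, p(153)=54770336324, p(154)=60356673280, p(155)=66493182097, p(156)=73232243759, p(157)=80630964769, p(158)=88751778802, p(159)=97662728555, p(160)=107438159466, p(161)=118159068427, p(162)=129913904637, p(163)=142798995930, p(164)=156919475295, p(165)=172389800255, p(166)=189334822579, p(167)=207890420102, p(168)=228204732751, p(169)=250438925115, p(170)=274768617130, p(171)=301384802048, p(172)=330495499613, p(173)=362326859895, p(174)=397125074750, p(175)=435157697830, p(176)=476715857290, p(177)=522115831195, p(178)=571701605655, p(179)=625846753120, p(180)=684957390936, p(181)=749474411781, p(182)=819876908323, p(183)=896684817527, p(184)=980462880430, p(185)=1071823774337, p(186)=1171432692373, p(187)=1280011042268, p(188)=1398341745571, p(189)=1527273599625, p(190)=1667727404093, p(191)=1820701100652, p(192)=1987276856363, p(193)=2168627105469, p(194)=2366022741845, p(195)=2580840212973, p(196)=2814570987591, p(197)=3068829878530, p(198)=3345365983698, p(199)=3646072432125.
Final step: p(200) = p(199) + p(198) - p(195) - p(193) + p(188) + p(185) - p(178) - p(174) + p(165) + p(160) - p(149) - p(143) + p(130) + p(123) - p(108) - p(100) + p(83) + p(74) - p(55) - p(45) + p(24) + p(13)
= 3646072432125 + 3345365983698 - 2580840212973 - 2168627105469 + 1398341745571 + 1071823774337 - 571701605655 - 397125074750 + 172389800255 + 107438159466 - 37027355200 - 20390982757 + 5371315400 + 2552338241 - 483502844 - 190569292 + 23338469 + 7089500 - 451276 - 89134 + 1575 + 101
= 3972999029388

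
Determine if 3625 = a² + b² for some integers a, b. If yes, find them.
5² + 60² (a=5, b=60)

Factorization: 3625 = 5^3 × 29
By Fermat: n is sum of two squares iff every prime p ≡ 3 (mod 4) appears to even power.
All primes ≡ 3 (mod 4) appear to even power.
Search a = 0, 1, 2, … for 3625 - a² a perfect square: first hit at a = 5: 3625 - 25 = 3600 = 60².
3625 = 5² + 60² = 25 + 3600 ✓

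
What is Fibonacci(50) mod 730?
305

Matrix identity: Q^n = [[F_(n+1), F_n], [F_n, F_(n-1)]] with Q = [[1,1],[1,0]].
n = 50 = 110010₂. Square-and-multiply, entries mod 730:
Q^1 = [[1,1],[1,0]]
Q^3 = (Q^1)²·Q = [[3,2],[2,1]]
Q^6 = (Q^3)² = [[13,8],[8,5]]
Q^12 = (Q^6)² = [[233,144],[144,89]]
Q^25 = (Q^12)²·Q = [[213,565],[565,378]]
Q^50 = (Q^25)² = [[324,305],[305,19]]
F_50 mod 730 = Q^50[0][1] = 305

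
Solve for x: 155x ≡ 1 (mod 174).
119

gcd(155, 174) = 1, so the inverse exists.
Extended Euclidean algorithm on (174, 155):
174 = 1 × 155 + 19  ⟹  19 = (1)·174 + (-1)·155
155 = 8 × 19 + 3  ⟹  3 = (-8)·174 + (9)·155
19 = 6 × 3 + 1  ⟹  1 = (49)·174 + (-55)·155
So (-55)·155 ≡ 1 (mod 174), i.e. 155^(-1) ≡ -55 ≡ 119 (mod 174).
Check: 155 × 119 = 18445 ≡ 1 (mod 174)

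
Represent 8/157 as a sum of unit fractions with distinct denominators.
1/20 + 1/1047 + 1/3287580

Greedy algorithm:
8/157: ceiling(157/8) = 20, use 1/20
3/3140: ceiling(3140/3) = 1047, use 1/1047
1/3287580: ceiling(3287580/1) = 3287580, use 1/3287580
Result: 8/157 = 1/20 + 1/1047 + 1/3287580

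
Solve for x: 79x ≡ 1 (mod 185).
89

gcd(79, 185) = 1, so the inverse exists.
Extended Euclidean algorithm on (185, 79):
185 = 2 × 79 + 27  ⟹  27 = (1)·185 + (-2)·79
79 = 2 × 27 + 25  ⟹  25 = (-2)·185 + (5)·79
27 = 1 × 25 + 2  ⟹  2 = (3)·185 + (-7)·79
25 = 12 × 2 + 1  ⟹  1 = (-38)·185 + (89)·79
So (89)·79 ≡ 1 (mod 185), i.e. 79^(-1) ≡ 89 (mod 185).
Check: 79 × 89 = 7031 ≡ 1 (mod 185)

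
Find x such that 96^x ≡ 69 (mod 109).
73

Baby-step giant-step with step n = ⌈√109⌉ = 11.
Baby steps 96^j mod 109 (j:value) for j=0..10: 0:1, 1:96, 2:60, 3:92, 4:3, 5:70, 6:71, 7:58, 8:9, 9:101, 10:104.
Giant-step multiplier: 96^(-11) ≡ 96^(108-11) = 96^97 ≡ 52 (mod 109).
Giant steps γ_i = 69·52^i mod 109: γ_0=69, γ_1=100, γ_2=77, γ_3=80, γ_4=18, γ_5=64, γ_6=58 (in table at j=7).
x = i·n + j = 6·11 + 7 = 73.
Check: 96^73 ≡ 69 (mod 109).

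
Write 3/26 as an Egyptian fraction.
1/9 + 1/234

Greedy algorithm:
3/26: ceiling(26/3) = 9, use 1/9
1/234: ceiling(234/1) = 234, use 1/234
Result: 3/26 = 1/9 + 1/234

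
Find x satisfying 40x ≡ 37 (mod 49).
x ≡ 34 (mod 49)

gcd(40, 49) = 1, which divides 37, so solutions exist.
Find 40^(-1) mod 49 by the extended Euclidean algorithm:
49 = 1 × 40 + 9  ⟹  9 = (1)·49 + (-1)·40
40 = 4 × 9 + 4  ⟹  4 = (-4)·49 + (5)·40
9 = 2 × 4 + 1  ⟹  1 = (9)·49 + (-11)·40
So (-11)·40 ≡ 1 (mod 49), i.e. 40^(-1) ≡ -11 ≡ 38 (mod 49).
x ≡ 38 × 37 = 1406 ≡ 34 (mod 49).
Check: 40 × 34 = 1360 ≡ 37 (mod 49).
Unique solution: x ≡ 34 (mod 49)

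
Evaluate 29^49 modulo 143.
107

Repeated squaring. Binary of 49 = 110001.
29^1 ≡ 29 (mod 143); 29^2 ≡ 126 (mod 143); 29^4 ≡ 3 (mod 143); 29^8 ≡ 9 (mod 143); 29^16 ≡ 81 (mod 143); 29^32 ≡ 126 (mod 143)
29^49 = 29^1 × 29^16 × 29^32 ≡ 107 (mod 143)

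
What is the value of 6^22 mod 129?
6

Repeated squaring. Binary of 22 = 10110.
6^1 ≡ 6 (mod 129); 6^2 ≡ 36 (mod 129); 6^4 ≡ 6 (mod 129); 6^8 ≡ 36 (mod 129); 6^16 ≡ 6 (mod 129)
6^22 = 6^2 × 6^4 × 6^16 ≡ 6 (mod 129)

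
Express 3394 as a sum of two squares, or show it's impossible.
37² + 45² (a=37, b=45)

Factorization: 3394 = 2 × 1697
By Fermat: n is sum of two squares iff every prime p ≡ 3 (mod 4) appears to even power.
All primes ≡ 3 (mod 4) appear to even power.
Search a = 0, 1, 2, … for 3394 - a² a perfect square: first hit at a = 37: 3394 - 1369 = 2025 = 45².
3394 = 37² + 45² = 1369 + 2025 ✓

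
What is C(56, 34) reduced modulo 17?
3

Using Lucas' theorem:
Write n=56 and k=34 in base 17:
n in base 17: [3, 5]
k in base 17: [2, 0]
C(56,34) mod 17 = ∏ C(n_i, k_i) mod 17
Digit binomials (mod 17): C(3,2) = 3; C(5,0) = 1
Product: 3 × 1 = 3 ≡ 3 (mod 17)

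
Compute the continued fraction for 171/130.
[1; 3, 5, 1, 6]

Euclidean algorithm steps:
171 = 1 × 130 + 41
130 = 3 × 41 + 7
41 = 5 × 7 + 6
7 = 1 × 6 + 1
6 = 6 × 1 + 0
Continued fraction: [1; 3, 5, 1, 6]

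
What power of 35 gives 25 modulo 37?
10

Baby-step giant-step with step n = ⌈√37⌉ = 7.
Baby steps 35^j mod 37 (j:value) for j=0..6: 0:1, 1:35, 2:4, 3:29, 4:16, 5:5, 6:27.
Giant-step multiplier: 35^(-7) ≡ 35^(36-7) = 35^29 ≡ 13 (mod 37).
Giant steps γ_i = 25·13^i mod 37: γ_0=25, γ_1=29 (in table at j=3).
x = i·n + j = 1·7 + 3 = 10.
Check: 35^10 ≡ 25 (mod 37).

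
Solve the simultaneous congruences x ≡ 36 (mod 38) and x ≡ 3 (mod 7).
150

Using Chinese Remainder Theorem:
M = 38 × 7 = 266
M1 = 7, M2 = 38
y1 = 7^(-1) mod 38 = 11
y2 = 38^(-1) mod 7 = 5
x = (36×7×11 + 3×38×5) mod 266 = 150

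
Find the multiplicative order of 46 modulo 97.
32

97 is prime, so ord(46) divides φ(97) = 96.
Divisors of 96: 1, 2, 3, 4, 6, 8, 12, 16, 24, 32, 48, 96.
Repeated squaring: 46^1 ≡ 46, 46^2 ≡ 79, 46^4 ≡ 33, 46^8 ≡ 22, 46^16 ≡ 96, 46^32 ≡ 1, 46^64 ≡ 1 (mod 97).
Test 46^d mod 97 for each divisor d in increasing order:
46^1 ≡ 46
46^2 ≡ 79
46^3 = 46^2·46^1 ≡ 45
46^4 ≡ 33
46^6 = 46^4·46^2 ≡ 85
46^8 ≡ 22
46^12 = 46^8·46^4 ≡ 47
46^16 ≡ 96
46^24 = 46^16·46^8 ≡ 75
46^32 ≡ 1  ← first divisor giving 1
The order is 32.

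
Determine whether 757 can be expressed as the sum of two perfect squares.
9² + 26² (a=9, b=26)

Factorization: 757 = 757
By Fermat: n is sum of two squares iff every prime p ≡ 3 (mod 4) appears to even power.
All primes ≡ 3 (mod 4) appear to even power.
Search a = 0, 1, 2, … for 757 - a² a perfect square: first hit at a = 9: 757 - 81 = 676 = 26².
757 = 9² + 26² = 81 + 676 ✓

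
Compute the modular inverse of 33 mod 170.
67

gcd(33, 170) = 1, so the inverse exists.
Extended Euclidean algorithm on (170, 33):
170 = 5 × 33 + 5  ⟹  5 = (1)·170 + (-5)·33
33 = 6 × 5 + 3  ⟹  3 = (-6)·170 + (31)·33
5 = 1 × 3 + 2  ⟹  2 = (7)·170 + (-36)·33
3 = 1 × 2 + 1  ⟹  1 = (-13)·170 + (67)·33
So (67)·33 ≡ 1 (mod 170), i.e. 33^(-1) ≡ 67 (mod 170).
Check: 33 × 67 = 2211 ≡ 1 (mod 170)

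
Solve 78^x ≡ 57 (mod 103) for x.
85

Baby-step giant-step with step n = ⌈√103⌉ = 11.
Baby steps 78^j mod 103 (j:value) for j=0..10: 0:1, 1:78, 2:7, 3:31, 4:49, 5:11, 6:34, 7:77, 8:32, 9:24, 10:18.
Giant-step multiplier: 78^(-11) ≡ 78^(102-11) = 78^91 ≡ 84 (mod 103).
Giant steps γ_i = 57·84^i mod 103: γ_0=57, γ_1=50, γ_2=80, γ_3=25, γ_4=40, γ_5=64, γ_6=20, γ_7=32 (in table at j=8).
x = i·n + j = 7·11 + 8 = 85.
Check: 78^85 ≡ 57 (mod 103).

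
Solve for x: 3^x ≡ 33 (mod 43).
31

Baby-step giant-step with step n = ⌈√43⌉ = 7.
Baby steps 3^j mod 43 (j:value) for j=0..6: 0:1, 1:3, 2:9, 3:27, 4:38, 5:28, 6:41.
Giant-step multiplier: 3^(-7) ≡ 3^(42-7) = 3^35 ≡ 7 (mod 43).
Giant steps γ_i = 33·7^i mod 43: γ_0=33, γ_1=16, γ_2=26, γ_3=10, γ_4=27 (in table at j=3).
x = i·n + j = 4·7 + 3 = 31.
Check: 3^31 ≡ 33 (mod 43).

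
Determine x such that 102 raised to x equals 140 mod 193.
121

Baby-step giant-step with step n = ⌈√193⌉ = 14.
Baby steps 102^j mod 193 (j:value) for j=0..13: 0:1, 1:102, 2:175, 3:94, 4:131, 5:45, 6:151, 7:155, 8:177, 9:105, 10:95, 11:40, 12:27, 13:52.
Giant-step multiplier: 102^(-14) ≡ 102^(192-14) = 102^178 ≡ 110 (mod 193).
Giant steps γ_i = 140·110^i mod 193: γ_0=140, γ_1=153, γ_2=39, γ_3=44, γ_4=15, γ_5=106, γ_6=80, γ_7=115, γ_8=105 (in table at j=9).
x = i·n + j = 8·14 + 9 = 121.
Check: 102^121 ≡ 140 (mod 193).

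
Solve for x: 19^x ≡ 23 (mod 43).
34

Baby-step giant-step with step n = ⌈√43⌉ = 7.
Baby steps 19^j mod 43 (j:value) for j=0..6: 0:1, 1:19, 2:17, 3:22, 4:31, 5:30, 6:11.
Giant-step multiplier: 19^(-7) ≡ 19^(42-7) = 19^35 ≡ 7 (mod 43).
Giant steps γ_i = 23·7^i mod 43: γ_0=23, γ_1=32, γ_2=9, γ_3=20, γ_4=11 (in table at j=6).
x = i·n + j = 4·7 + 6 = 34.
Check: 19^34 ≡ 23 (mod 43).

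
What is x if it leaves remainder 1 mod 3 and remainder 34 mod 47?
34

Using Chinese Remainder Theorem:
M = 3 × 47 = 141
M1 = 47, M2 = 3
y1 = 47^(-1) mod 3 = 2
y2 = 3^(-1) mod 47 = 16
x = (1×47×2 + 34×3×16) mod 141 = 34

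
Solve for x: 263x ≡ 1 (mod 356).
111

gcd(263, 356) = 1, so the inverse exists.
Extended Euclidean algorithm on (356, 263):
356 = 1 × 263 + 93  ⟹  93 = (1)·356 + (-1)·263
263 = 2 × 93 + 77  ⟹  77 = (-2)·356 + (3)·263
93 = 1 × 77 + 16  ⟹  16 = (3)·356 + (-4)·263
77 = 4 × 16 + 13  ⟹  13 = (-14)·356 + (19)·263
16 = 1 × 13 + 3  ⟹  3 = (17)·356 + (-23)·263
13 = 4 × 3 + 1  ⟹  1 = (-82)·356 + (111)·263
So (111)·263 ≡ 1 (mod 356), i.e. 263^(-1) ≡ 111 (mod 356).
Check: 263 × 111 = 29193 ≡ 1 (mod 356)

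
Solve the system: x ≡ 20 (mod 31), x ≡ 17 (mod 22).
237

Using Chinese Remainder Theorem:
M = 31 × 22 = 682
M1 = 22, M2 = 31
y1 = 22^(-1) mod 31 = 24
y2 = 31^(-1) mod 22 = 5
x = (20×22×24 + 17×31×5) mod 682 = 237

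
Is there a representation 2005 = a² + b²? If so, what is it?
18² + 41² (a=18, b=41)

Factorization: 2005 = 5 × 401
By Fermat: n is sum of two squares iff every prime p ≡ 3 (mod 4) appears to even power.
All primes ≡ 3 (mod 4) appear to even power.
Search a = 0, 1, 2, … for 2005 - a² a perfect square: first hit at a = 18: 2005 - 324 = 1681 = 41².
2005 = 18² + 41² = 324 + 1681 ✓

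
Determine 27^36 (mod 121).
27

Repeated squaring. Binary of 36 = 100100.
27^1 ≡ 27 (mod 121); 27^2 ≡ 3 (mod 121); 27^4 ≡ 9 (mod 121); 27^8 ≡ 81 (mod 121); 27^16 ≡ 27 (mod 121); 27^32 ≡ 3 (mod 121)
27^36 = 27^4 × 27^32 ≡ 27 (mod 121)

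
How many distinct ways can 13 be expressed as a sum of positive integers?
101

p(n) counts ways to write n as a sum of positive integers (order ignored).
Euler's pentagonal recurrence: p(k) = p(k-1) + p(k-2) - p(k-5) - p(k-7) + p(k-12) + p(k-15) - ... (offsets j(3j∓1)/2, signs ++--, p(0)=1, p(<0)=0).
DP table for k = 0..12: p(0)=1, p(1)=1, p(2)=2, p(3)=3, p(4)=5, p(5)=7, p(6)=11, p(7)=15, p(8)=22, p(9)=30, p(10)=42, p(11)=56, p(12)=77.
Final step: p(13) = p(12) + p(11) - p(8) - p(6) + p(1)
= 77 + 56 - 22 - 11 + 1
= 101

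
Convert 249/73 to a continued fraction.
[3; 2, 2, 3, 4]

Euclidean algorithm steps:
249 = 3 × 73 + 30
73 = 2 × 30 + 13
30 = 2 × 13 + 4
13 = 3 × 4 + 1
4 = 4 × 1 + 0
Continued fraction: [3; 2, 2, 3, 4]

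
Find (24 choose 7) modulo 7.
3

Using Lucas' theorem:
Write n=24 and k=7 in base 7:
n in base 7: [3, 3]
k in base 7: [1, 0]
C(24,7) mod 7 = ∏ C(n_i, k_i) mod 7
Digit binomials (mod 7): C(3,1) = 3; C(3,0) = 1
Product: 3 × 1 = 3 ≡ 3 (mod 7)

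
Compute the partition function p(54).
386155

p(n) counts ways to write n as a sum of positive integers (order ignored).
Euler's pentagonal recurrence: p(k) = p(k-1) + p(k-2) - p(k-5) - p(k-7) + p(k-12) + p(k-15) - ... (offsets j(3j∓1)/2, signs ++--, p(0)=1, p(<0)=0).
DP table for k = 0..53: p(0)=1, p(1)=1, p(2)=2, p(3)=3, p(4)=5, p(5)=7, p(6)=11, p(7)=15, p(8)=22, p(9)=30, p(10)=42, p(11)=56, p(12)=77, p(13)=101, p(14)=135, p(15)=176, p(16)=231, p(17)=297, p(18)=385, p(19)=490, p(20)=627, p(21)=792, p(22)=1002, p(23)=1255, p(24)=1575, p(25)=1958, p(26)=2436, p(27)=3010, p(28)=3718, p(29)=4565, p(30)=5604, p(31)=6842, p(32)=8349, p(33)=10143, p(34)=12310, p(35)=14883, p(36)=17977, p(37)=21637, p(38)=26015, p(39)=31185, p(40)=37338, p(41)=44583, p(42)=53174, p(43)=63261, p(44)=75175, p(45)=89134, p(46)=105558, p(47)=124754, p(48)=147273, p(49)=173525, p(50)=204226, p(51)=239943, p(52)=281589, p(53)=329931.
Final step: p(54) = p(53) + p(52) - p(49) - p(47) + p(42) + p(39) - p(32) - p(28) + p(19) + p(14) - p(3)
= 329931 + 281589 - 173525 - 124754 + 53174 + 31185 - 8349 - 3718 + 490 + 135 - 3
= 386155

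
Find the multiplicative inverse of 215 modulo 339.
41

gcd(215, 339) = 1, so the inverse exists.
Extended Euclidean algorithm on (339, 215):
339 = 1 × 215 + 124  ⟹  124 = (1)·339 + (-1)·215
215 = 1 × 124 + 91  ⟹  91 = (-1)·339 + (2)·215
124 = 1 × 91 + 33  ⟹  33 = (2)·339 + (-3)·215
91 = 2 × 33 + 25  ⟹  25 = (-5)·339 + (8)·215
33 = 1 × 25 + 8  ⟹  8 = (7)·339 + (-11)·215
25 = 3 × 8 + 1  ⟹  1 = (-26)·339 + (41)·215
So (41)·215 ≡ 1 (mod 339), i.e. 215^(-1) ≡ 41 (mod 339).
Check: 215 × 41 = 8815 ≡ 1 (mod 339)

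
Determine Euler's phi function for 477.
312

477 = 3^2 × 53
φ(n) = n × ∏(1 - 1/p) for each prime p dividing n
φ(477) = 477 × (1 - 1/3) × (1 - 1/53) = 312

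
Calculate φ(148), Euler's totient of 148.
72

148 = 2^2 × 37
φ(n) = n × ∏(1 - 1/p) for each prime p dividing n
φ(148) = 148 × (1 - 1/2) × (1 - 1/37) = 72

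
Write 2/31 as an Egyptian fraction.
1/16 + 1/496

Greedy algorithm:
2/31: ceiling(31/2) = 16, use 1/16
1/496: ceiling(496/1) = 496, use 1/496
Result: 2/31 = 1/16 + 1/496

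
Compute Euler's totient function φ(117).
72

117 = 3^2 × 13
φ(n) = n × ∏(1 - 1/p) for each prime p dividing n
φ(117) = 117 × (1 - 1/3) × (1 - 1/13) = 72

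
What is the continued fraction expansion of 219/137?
[1; 1, 1, 2, 27]

Euclidean algorithm steps:
219 = 1 × 137 + 82
137 = 1 × 82 + 55
82 = 1 × 55 + 27
55 = 2 × 27 + 1
27 = 27 × 1 + 0
Continued fraction: [1; 1, 1, 2, 27]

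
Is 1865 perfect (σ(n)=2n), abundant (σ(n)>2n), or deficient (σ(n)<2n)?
deficient

Proper divisors of 1865: sum = 1 + 5 + 373 = 379
Since 379 < 1865, 1865 is deficient.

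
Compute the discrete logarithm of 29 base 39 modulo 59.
18

Baby-step giant-step with step n = ⌈√59⌉ = 8.
Baby steps 39^j mod 59 (j:value) for j=0..7: 0:1, 1:39, 2:46, 3:24, 4:51, 5:42, 6:45, 7:44.
Giant-step multiplier: 39^(-8) ≡ 39^(58-8) = 39^50 ≡ 12 (mod 59).
Giant steps γ_i = 29·12^i mod 59: γ_0=29, γ_1=53, γ_2=46 (in table at j=2).
x = i·n + j = 2·8 + 2 = 18.
Check: 39^18 ≡ 29 (mod 59).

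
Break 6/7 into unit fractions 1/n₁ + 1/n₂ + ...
1/2 + 1/3 + 1/42

Greedy algorithm:
6/7: ceiling(7/6) = 2, use 1/2
5/14: ceiling(14/5) = 3, use 1/3
1/42: ceiling(42/1) = 42, use 1/42
Result: 6/7 = 1/2 + 1/3 + 1/42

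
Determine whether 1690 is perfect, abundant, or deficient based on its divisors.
deficient

Proper divisors of 1690: sum = 1 + 2 + 5 + 10 + 13 + 26 + 65 + 130 + 169 + 338 + 845 = 1604
Since 1604 < 1690, 1690 is deficient.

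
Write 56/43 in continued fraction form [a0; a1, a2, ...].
[1; 3, 3, 4]

Euclidean algorithm steps:
56 = 1 × 43 + 13
43 = 3 × 13 + 4
13 = 3 × 4 + 1
4 = 4 × 1 + 0
Continued fraction: [1; 3, 3, 4]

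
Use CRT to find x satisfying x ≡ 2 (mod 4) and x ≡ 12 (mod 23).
58

Using Chinese Remainder Theorem:
M = 4 × 23 = 92
M1 = 23, M2 = 4
y1 = 23^(-1) mod 4 = 3
y2 = 4^(-1) mod 23 = 6
x = (2×23×3 + 12×4×6) mod 92 = 58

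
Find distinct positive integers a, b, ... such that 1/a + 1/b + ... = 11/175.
1/16 + 1/2800

Greedy algorithm:
11/175: ceiling(175/11) = 16, use 1/16
1/2800: ceiling(2800/1) = 2800, use 1/2800
Result: 11/175 = 1/16 + 1/2800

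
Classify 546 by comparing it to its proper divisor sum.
abundant

Proper divisors of 546: sum = 1 + 2 + 3 + 6 + 7 + 13 + 14 + 21 + 26 + 39 + 42 + 78 + 91 + 182 + 273 = 798
Since 798 > 546, 546 is abundant.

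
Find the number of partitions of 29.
4565

p(n) counts ways to write n as a sum of positive integers (order ignored).
Euler's pentagonal recurrence: p(k) = p(k-1) + p(k-2) - p(k-5) - p(k-7) + p(k-12) + p(k-15) - ... (offsets j(3j∓1)/2, signs ++--, p(0)=1, p(<0)=0).
DP table for k = 0..28: p(0)=1, p(1)=1, p(2)=2, p(3)=3, p(4)=5, p(5)=7, p(6)=11, p(7)=15, p(8)=22, p(9)=30, p(10)=42, p(11)=56, p(12)=77, p(13)=101, p(14)=135, p(15)=176, p(16)=231, p(17)=297, p(18)=385, p(19)=490, p(20)=627, p(21)=792, p(22)=1002, p(23)=1255, p(24)=1575, p(25)=1958, p(26)=2436, p(27)=3010, p(28)=3718.
Final step: p(29) = p(28) + p(27) - p(24) - p(22) + p(17) + p(14) - p(7) - p(3)
= 3718 + 3010 - 1575 - 1002 + 297 + 135 - 15 - 3
= 4565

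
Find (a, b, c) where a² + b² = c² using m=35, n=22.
(741, 1540, 1709)

Euclid's formula: a = m² - n², b = 2mn, c = m² + n²
m = 35, n = 22
a = 35² - 22² = 1225 - 484 = 741
b = 2 × 35 × 22 = 1540
c = 35² + 22² = 1225 + 484 = 1709
Verification: 741² + 1540² = 549081 + 2371600 = 2920681 = 1709² ✓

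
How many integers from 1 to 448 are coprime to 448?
192

448 = 2^6 × 7
φ(n) = n × ∏(1 - 1/p) for each prime p dividing n
φ(448) = 448 × (1 - 1/2) × (1 - 1/7) = 192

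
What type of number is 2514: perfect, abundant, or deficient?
abundant

Proper divisors of 2514: sum = 1 + 2 + 3 + 6 + 419 + 838 + 1257 = 2526
Since 2526 > 2514, 2514 is abundant.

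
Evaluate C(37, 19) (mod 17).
6

Using Lucas' theorem:
Write n=37 and k=19 in base 17:
n in base 17: [2, 3]
k in base 17: [1, 2]
C(37,19) mod 17 = ∏ C(n_i, k_i) mod 17
Digit binomials (mod 17): C(2,1) = 2; C(3,2) = 3
Product: 2 × 3 = 6 ≡ 6 (mod 17)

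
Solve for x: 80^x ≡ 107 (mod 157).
65

Baby-step giant-step with step n = ⌈√157⌉ = 13.
Baby steps 80^j mod 157 (j:value) for j=0..12: 0:1, 1:80, 2:120, 3:23, 4:113, 5:91, 6:58, 7:87, 8:52, 9:78, 10:117, 11:97, 12:67.
Giant-step multiplier: 80^(-13) ≡ 80^(156-13) = 80^143 ≡ 50 (mod 157).
Giant steps γ_i = 107·50^i mod 157: γ_0=107, γ_1=12, γ_2=129, γ_3=13, γ_4=22, γ_5=1 (in table at j=0).
x = i·n + j = 5·13 + 0 = 65.
Check: 80^65 ≡ 107 (mod 157).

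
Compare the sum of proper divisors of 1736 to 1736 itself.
abundant

Proper divisors of 1736: sum = 1 + 2 + 4 + 7 + 8 + 14 + 28 + 31 + 56 + 62 + 124 + 217 + 248 + 434 + 868 = 2104
Since 2104 > 1736, 1736 is abundant.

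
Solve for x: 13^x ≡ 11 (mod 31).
13

Baby-step giant-step with step n = ⌈√31⌉ = 6.
Baby steps 13^j mod 31 (j:value) for j=0..5: 0:1, 1:13, 2:14, 3:27, 4:10, 5:6.
Giant-step multiplier: 13^(-6) ≡ 13^(30-6) = 13^24 ≡ 2 (mod 31).
Giant steps γ_i = 11·2^i mod 31: γ_0=11, γ_1=22, γ_2=13 (in table at j=1).
x = i·n + j = 2·6 + 1 = 13.
Check: 13^13 ≡ 11 (mod 31).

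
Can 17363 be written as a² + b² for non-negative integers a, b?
Not possible

Factorization: 17363 = 97 × 179
By Fermat: n is sum of two squares iff every prime p ≡ 3 (mod 4) appears to even power.
Prime(s) ≡ 3 (mod 4) with odd exponent: [(179, 1)]
Therefore 17363 cannot be expressed as a² + b².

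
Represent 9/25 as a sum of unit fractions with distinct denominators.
1/3 + 1/38 + 1/2850

Greedy algorithm:
9/25: ceiling(25/9) = 3, use 1/3
2/75: ceiling(75/2) = 38, use 1/38
1/2850: ceiling(2850/1) = 2850, use 1/2850
Result: 9/25 = 1/3 + 1/38 + 1/2850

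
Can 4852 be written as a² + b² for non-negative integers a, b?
44² + 54² (a=44, b=54)

Factorization: 4852 = 2^2 × 1213
By Fermat: n is sum of two squares iff every prime p ≡ 3 (mod 4) appears to even power.
All primes ≡ 3 (mod 4) appear to even power.
Search a = 0, 1, 2, … for 4852 - a² a perfect square: first hit at a = 44: 4852 - 1936 = 2916 = 54².
4852 = 44² + 54² = 1936 + 2916 ✓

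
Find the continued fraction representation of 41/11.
[3; 1, 2, 1, 2]

Euclidean algorithm steps:
41 = 3 × 11 + 8
11 = 1 × 8 + 3
8 = 2 × 3 + 2
3 = 1 × 2 + 1
2 = 2 × 1 + 0
Continued fraction: [3; 1, 2, 1, 2]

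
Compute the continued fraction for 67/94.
[0; 1, 2, 2, 13]

Euclidean algorithm steps:
67 = 0 × 94 + 67
94 = 1 × 67 + 27
67 = 2 × 27 + 13
27 = 2 × 13 + 1
13 = 13 × 1 + 0
Continued fraction: [0; 1, 2, 2, 13]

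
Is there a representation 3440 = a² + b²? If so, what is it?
Not possible

Factorization: 3440 = 2^4 × 5 × 43
By Fermat: n is sum of two squares iff every prime p ≡ 3 (mod 4) appears to even power.
Prime(s) ≡ 3 (mod 4) with odd exponent: [(43, 1)]
Therefore 3440 cannot be expressed as a² + b².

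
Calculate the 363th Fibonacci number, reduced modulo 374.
2

Matrix identity: Q^n = [[F_(n+1), F_n], [F_n, F_(n-1)]] with Q = [[1,1],[1,0]].
n = 363 = 101101011₂. Square-and-multiply, entries mod 374:
Q^1 = [[1,1],[1,0]]
Q^2 = (Q^1)² = [[2,1],[1,1]]
Q^5 = (Q^2)²·Q = [[8,5],[5,3]]
Q^11 = (Q^5)²·Q = [[144,89],[89,55]]
Q^22 = (Q^11)² = [[233,133],[133,100]]
Q^45 = (Q^22)²·Q = [[327,170],[170,157]]
Q^90 = (Q^45)² = [[67,0],[0,67]]
Q^181 = (Q^90)²·Q = [[1,1],[1,0]]
Q^363 = (Q^181)²·Q = [[3,2],[2,1]]
F_363 mod 374 = Q^363[0][1] = 2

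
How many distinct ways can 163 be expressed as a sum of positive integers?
142798995930

p(n) counts ways to write n as a sum of positive integers (order ignored).
Euler's pentagonal recurrence: p(k) = p(k-1) + p(k-2) - p(k-5) - p(k-7) + p(k-12) + p(k-15) - ... (offsets j(3j∓1)/2, signs ++--, p(0)=1, p(<0)=0).
DP table for k = 0..162: p(0)=1, p(1)=1, p(2)=2, p(3)=3, p(4)=5, p(5)=7, p(6)=11, p(7)=15, p(8)=22, p(9)=30, p(10)=42, p(11)=56, p(12)=77, p(13)=101, p(14)=135, p(15)=176, p(16)=231, p(17)=297, p(18)=385, p(19)=490, p(20)=627, p(21)=792, p(22)=1002, p(23)=1255, p(24)=1575, p(25)=1958, p(26)=2436, p(27)=3010, p(28)=3718, p(29)=4565, p(30)=5604, p(31)=6842, p(32)=8349, p(33)=10143, p(34)=12310, p(35)=14883, p(36)=17977, p(37)=21637, p(38)=26015, p(39)=31185, p(40)=37338, p(41)=44583, p(42)=53174, p(43)=63261, p(44)=75175, p(45)=89134, p(46)=105558, p(47)=124754, p(48)=147273, p(49)=173525, p(50)=204226, p(51)=239943, p(52)=281589, p(53)=329931, p(54)=386155, p(55)=451276, p(56)=526823, p(57)=614154, p(58)=715220, p(59)=831820, p(60)=966467, p(61)=1121505, p(62)=1300156, p(63)=1505499, p(64)=1741630, p(65)=2012558, p(66)=2323520, p(67)=2679689, p(68)=3087735, p(69)=3554345, p(70)=4087968, p(71)=4697205, p(72)=5392783, p(73)=6185689, p(74)=7089500, p(75)=8118264, p(76)=9289091, p(77)=10619863, p(78)=12132164, p(79)=13848650, p(80)=15796476, p(81)=18004327, p(82)=20506255, p(83)=23338469, p(84)=26543660, p(85)=30167357, p(86)=34262962, p(87)=38887673, p(88)=44108109, p(89)=49995925, p(90)=56634173, p(91)=64112359, p(92)=72533807, p(93)=82010177, p(94)=92669720, p(95)=104651419, p(96)=118114304, p(97)=133230930, p(98)=150198136, p(99)=169229875, p(100)=190569292, p(101)=214481126, p(102)=241265379, p(103)=271248950, p(104)=304801365, p(105)=342325709, p(106)=384276336, p(107)=431149389, p(108)=483502844, p(109)=541946240, p(110)=607163746, p(111)=679903203, p(112)=761002156, p(113)=851376628, p(114)=952050665, p(115)=1064144451, p(116)=1188908248, p(117)=1327710076, p(118)=1482074143, p(119)=1653668665, p(120)=1844349560, p(121)=2056148051, p(122)=2291320912, p(123)=2552338241, p(124)=2841940500, p(125)=3163127352, p(126)=3519222692, p(127)=3913864295, p(128)=4351078600, p(129)=4835271870, p(130)=5371315400, p(131)=5964539504, p(132)=6620830889, p(133)=7346629512, p(134)=8149040695, p(135)=9035836076, p(136)=10015581680, p(137)=11097645016, p(138)=12292341831, p(139)=13610949895, p(140)=15065878135, p(141)=16670689208, p(142)=18440293320, p(143)=20390982757, p(144)=22540654445, p(145)=24908858009, p(146)=27517052599, p(147)=30388671978, p(148)=33549419497, p(149)=37027355200, p(150)=40853235313, p(151)=45060624582, p(152)=49686288421, p(153)=54770336324, p(154)=60356673280, p(155)=66493182097, p(156)=73232243759, p(157)=80630964769, p(158)=88751778802, p(159)=97662728555, p(160)=107438159466, p(161)=118159068427, p(162)=129913904637.
Final step: p(163) = p(162) + p(161) - p(158) - p(156) + p(151) + p(148) - p(141) - p(137) + p(128) + p(123) - p(112) - p(106) + p(93) + p(86) - p(71) - p(63) + p(46) + p(37) - p(18) - p(8)
= 129913904637 + 118159068427 - 88751778802 - 73232243759 + 45060624582 + 33549419497 - 16670689208 - 11097645016 + 4351078600 + 2552338241 - 761002156 - 384276336 + 82010177 + 34262962 - 4697205 - 1505499 + 105558 + 21637 - 385 - 22
= 142798995930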